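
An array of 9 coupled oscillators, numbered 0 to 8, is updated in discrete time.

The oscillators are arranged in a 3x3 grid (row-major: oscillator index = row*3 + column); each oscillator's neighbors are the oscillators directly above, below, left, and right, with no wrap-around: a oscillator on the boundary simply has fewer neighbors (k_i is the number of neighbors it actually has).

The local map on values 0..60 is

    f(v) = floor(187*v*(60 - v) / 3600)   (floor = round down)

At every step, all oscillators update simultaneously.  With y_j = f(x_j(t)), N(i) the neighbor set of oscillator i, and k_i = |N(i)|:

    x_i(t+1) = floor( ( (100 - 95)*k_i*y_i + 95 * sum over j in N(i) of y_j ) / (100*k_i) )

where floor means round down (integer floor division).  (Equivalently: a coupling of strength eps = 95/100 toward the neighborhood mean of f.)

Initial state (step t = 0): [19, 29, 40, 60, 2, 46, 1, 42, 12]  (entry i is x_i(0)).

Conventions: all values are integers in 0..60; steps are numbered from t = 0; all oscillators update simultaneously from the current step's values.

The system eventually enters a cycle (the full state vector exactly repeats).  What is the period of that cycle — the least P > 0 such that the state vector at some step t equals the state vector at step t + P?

Answer: 2
Key observation: The state at step 14, [44, 44, 44, 44, 44, 44, 44, 44, 44], reappears at step 16 — and no state repeats earlier — so the cycle the system enters has period 2.

Derivation:
t=0: [19, 29, 40, 60, 2, 46, 1, 42, 12]
t=1: [23, 29, 39, 15, 28, 25, 18, 13, 35]
t=2: [40, 44, 45, 42, 39, 44, 33, 42, 38]
t=3: [37, 39, 35, 42, 37, 39, 39, 43, 37]
t=4: [40, 44, 42, 43, 40, 44, 38, 43, 39]
t=5: [36, 40, 36, 41, 36, 40, 37, 41, 36]
t=6: [40, 43, 41, 43, 40, 43, 40, 43, 40]
t=7: [37, 40, 37, 40, 37, 40, 37, 40, 37]
t=8: [41, 43, 41, 43, 41, 43, 41, 43, 41]
t=9: [37, 39, 37, 39, 37, 39, 37, 39, 37]
t=10: [42, 43, 42, 43, 42, 43, 42, 43, 42]
t=11: [37, 38, 37, 38, 37, 38, 37, 38, 37]
t=12: [43, 43, 43, 43, 43, 43, 43, 43, 43]
t=13: [37, 37, 37, 37, 37, 37, 37, 37, 37]
t=14: [44, 44, 44, 44, 44, 44, 44, 44, 44]
t=15: [36, 36, 36, 36, 36, 36, 36, 36, 36]
t=16: [44, 44, 44, 44, 44, 44, 44, 44, 44]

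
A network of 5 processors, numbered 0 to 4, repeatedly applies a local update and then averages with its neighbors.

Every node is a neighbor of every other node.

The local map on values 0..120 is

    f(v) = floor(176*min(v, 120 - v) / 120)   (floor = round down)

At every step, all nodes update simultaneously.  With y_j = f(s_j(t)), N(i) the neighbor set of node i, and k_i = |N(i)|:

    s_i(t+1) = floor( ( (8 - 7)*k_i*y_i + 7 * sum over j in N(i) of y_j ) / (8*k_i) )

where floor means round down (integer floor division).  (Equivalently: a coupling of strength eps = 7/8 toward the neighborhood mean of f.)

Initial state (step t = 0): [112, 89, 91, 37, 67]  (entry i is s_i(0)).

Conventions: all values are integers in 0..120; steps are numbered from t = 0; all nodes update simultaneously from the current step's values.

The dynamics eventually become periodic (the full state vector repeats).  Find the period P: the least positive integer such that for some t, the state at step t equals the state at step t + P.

Answer: 9
Key observation: The state at step 3, [79, 79, 79, 79, 79], reappears at step 12 — and no state repeats earlier — so the cycle the system enters has period 9.

Derivation:
t=0: [112, 89, 91, 37, 67]
t=1: [49, 45, 46, 45, 42]
t=2: [65, 66, 66, 66, 66]
t=3: [79, 79, 79, 79, 79]
t=4: [60, 60, 60, 60, 60]
t=5: [88, 88, 88, 88, 88]
t=6: [46, 46, 46, 46, 46]
t=7: [67, 67, 67, 67, 67]
t=8: [77, 77, 77, 77, 77]
t=9: [63, 63, 63, 63, 63]
t=10: [83, 83, 83, 83, 83]
t=11: [54, 54, 54, 54, 54]
t=12: [79, 79, 79, 79, 79]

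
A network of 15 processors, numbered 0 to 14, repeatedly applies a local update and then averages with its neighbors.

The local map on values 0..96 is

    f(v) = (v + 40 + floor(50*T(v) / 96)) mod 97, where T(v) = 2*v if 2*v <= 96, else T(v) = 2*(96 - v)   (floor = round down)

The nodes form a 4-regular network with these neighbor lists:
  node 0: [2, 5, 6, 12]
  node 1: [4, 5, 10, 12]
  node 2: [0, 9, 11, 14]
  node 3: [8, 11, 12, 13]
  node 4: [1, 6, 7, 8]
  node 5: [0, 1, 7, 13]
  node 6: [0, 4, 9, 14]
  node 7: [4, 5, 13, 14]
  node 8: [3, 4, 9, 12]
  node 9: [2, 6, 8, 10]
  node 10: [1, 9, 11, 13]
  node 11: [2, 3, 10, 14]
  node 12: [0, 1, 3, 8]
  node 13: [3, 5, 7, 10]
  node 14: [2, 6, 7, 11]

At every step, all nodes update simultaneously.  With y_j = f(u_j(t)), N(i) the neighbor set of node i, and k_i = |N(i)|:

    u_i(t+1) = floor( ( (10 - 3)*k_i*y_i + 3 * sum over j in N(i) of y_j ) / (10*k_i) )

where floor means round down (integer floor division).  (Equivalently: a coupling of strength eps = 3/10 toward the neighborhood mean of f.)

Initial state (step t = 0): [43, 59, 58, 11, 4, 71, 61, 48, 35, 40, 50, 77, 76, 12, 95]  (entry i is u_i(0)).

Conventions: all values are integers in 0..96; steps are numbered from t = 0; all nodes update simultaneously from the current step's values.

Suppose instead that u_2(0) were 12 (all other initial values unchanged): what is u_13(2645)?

Simulating step by step:
t=0: [43, 59, 12, 11, 4, 71, 61, 48, 35, 40, 50, 77, 76, 12, 95]
t=1: [34, 40, 54, 55, 43, 41, 38, 43, 22, 28, 40, 42, 38, 58, 41]
t=2: [16, 24, 32, 40, 32, 26, 19, 30, 65, 12, 23, 29, 26, 37, 27]
t=3: [70, 83, 23, 28, 21, 78, 72, 18, 42, 60, 73, 17, 81, 28, 73]
t=4: [43, 42, 74, 10, 71, 38, 43, 65, 31, 42, 38, 64, 35, 11, 48]
t=5: [28, 26, 37, 51, 35, 26, 31, 40, 14, 26, 25, 40, 19, 53, 39]
t=6: [14, 85, 23, 43, 24, 76, 13, 29, 64, 78, 82, 29, 69, 46, 20]
t=7: [64, 42, 74, 29, 73, 38, 66, 19, 42, 44, 36, 19, 41, 33, 67]
t=8: [37, 27, 41, 12, 40, 25, 39, 62, 27, 31, 22, 61, 25, 15, 45]
t=9: [29, 88, 25, 67, 35, 80, 21, 44, 80, 21, 74, 43, 84, 69, 33]
t=10: [20, 37, 73, 39, 24, 35, 65, 30, 40, 76, 41, 34, 36, 39, 24]
t=11: [64, 23, 43, 20, 68, 19, 50, 18, 29, 36, 25, 21, 22, 20, 69]
t=12: [45, 82, 34, 74, 43, 75, 38, 71, 17, 23, 83, 75, 74, 80, 45]
t=13: [32, 38, 22, 41, 33, 38, 27, 38, 66, 71, 42, 36, 41, 39, 32]
t=14: [22, 20, 64, 26, 20, 19, 71, 18, 35, 46, 26, 22, 25, 22, 21]
t=15: [77, 81, 49, 85, 71, 78, 49, 77, 32, 39, 86, 81, 84, 84, 75]
t=16: [39, 39, 38, 36, 37, 39, 38, 39, 16, 24, 37, 39, 36, 39, 39]
t=17: [21, 20, 25, 21, 22, 22, 25, 21, 60, 72, 24, 21, 21, 21, 21]
t=18: [83, 81, 85, 78, 80, 83, 85, 82, 49, 51, 83, 83, 78, 82, 83]
t=19: [39, 39, 39, 39, 39, 39, 39, 39, 39, 39, 39, 39, 39, 39, 39]
t=20: [22, 22, 22, 22, 22, 22, 22, 22, 22, 22, 22, 22, 22, 22, 22]
t=21: [84, 84, 84, 84, 84, 84, 84, 84, 84, 84, 84, 84, 84, 84, 84]
t=22: [39, 39, 39, 39, 39, 39, 39, 39, 39, 39, 39, 39, 39, 39, 39]

Answer: u_13(2645) = 22
Key observation: The state at step 19, [39, 39, 39, 39, 39, 39, 39, 39, 39, 39, 39, 39, 39, 39, 39], reappears at step 22: the system is in a cycle of period 3 from step 19 on.  Therefore the state at step 2645 equals the state at step 19 + ((2645 - 19) mod 3) = 20, which is [22, 22, 22, 22, 22, 22, 22, 22, 22, 22, 22, 22, 22, 22, 22].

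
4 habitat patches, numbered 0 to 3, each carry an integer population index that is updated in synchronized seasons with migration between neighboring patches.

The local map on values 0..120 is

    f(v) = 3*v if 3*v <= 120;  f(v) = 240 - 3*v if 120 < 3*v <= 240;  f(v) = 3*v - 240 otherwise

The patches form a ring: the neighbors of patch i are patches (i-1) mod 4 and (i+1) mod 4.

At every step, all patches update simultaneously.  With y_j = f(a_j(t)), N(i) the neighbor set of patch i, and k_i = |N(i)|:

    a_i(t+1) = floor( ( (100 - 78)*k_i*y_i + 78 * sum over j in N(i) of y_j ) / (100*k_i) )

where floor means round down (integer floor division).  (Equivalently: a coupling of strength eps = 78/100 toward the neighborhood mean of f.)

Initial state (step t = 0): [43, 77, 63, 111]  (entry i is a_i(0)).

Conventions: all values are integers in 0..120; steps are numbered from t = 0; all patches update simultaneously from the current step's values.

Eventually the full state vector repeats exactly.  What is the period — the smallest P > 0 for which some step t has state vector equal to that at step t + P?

Simulating step by step:
t=0: [43, 77, 63, 111]
t=1: [64, 65, 51, 83]
t=2: [31, 62, 40, 54]
t=3: [71, 94, 77, 100]
t=4: [45, 23, 41, 27]
t=5: [81, 101, 84, 104]
t=6: [53, 19, 55, 21]
t=7: [64, 73, 63, 74]
t=8: [25, 43, 26, 42]
t=9: [104, 84, 104, 84]
t=10: [25, 58, 25, 58]
t=11: [67, 73, 67, 73]
t=12: [24, 35, 24, 35]
t=13: [97, 79, 97, 79]
t=14: [13, 40, 13, 40]
t=15: [102, 56, 102, 56]
t=16: [70, 67, 70, 67]
t=17: [37, 31, 37, 31]
t=18: [96, 107, 96, 107]
t=19: [73, 55, 73, 55]
t=20: [63, 32, 63, 32]
t=21: [86, 60, 86, 60]
t=22: [50, 27, 50, 27]
t=23: [82, 88, 82, 88]
t=24: [20, 9, 20, 9]
t=25: [34, 52, 34, 52]
t=26: [87, 98, 87, 98]
t=27: [46, 28, 46, 28]
t=28: [87, 98, 87, 98]

Answer: 2
Key observation: The state at step 26, [87, 98, 87, 98], reappears at step 28 — and no state repeats earlier — so the cycle the system enters has period 2.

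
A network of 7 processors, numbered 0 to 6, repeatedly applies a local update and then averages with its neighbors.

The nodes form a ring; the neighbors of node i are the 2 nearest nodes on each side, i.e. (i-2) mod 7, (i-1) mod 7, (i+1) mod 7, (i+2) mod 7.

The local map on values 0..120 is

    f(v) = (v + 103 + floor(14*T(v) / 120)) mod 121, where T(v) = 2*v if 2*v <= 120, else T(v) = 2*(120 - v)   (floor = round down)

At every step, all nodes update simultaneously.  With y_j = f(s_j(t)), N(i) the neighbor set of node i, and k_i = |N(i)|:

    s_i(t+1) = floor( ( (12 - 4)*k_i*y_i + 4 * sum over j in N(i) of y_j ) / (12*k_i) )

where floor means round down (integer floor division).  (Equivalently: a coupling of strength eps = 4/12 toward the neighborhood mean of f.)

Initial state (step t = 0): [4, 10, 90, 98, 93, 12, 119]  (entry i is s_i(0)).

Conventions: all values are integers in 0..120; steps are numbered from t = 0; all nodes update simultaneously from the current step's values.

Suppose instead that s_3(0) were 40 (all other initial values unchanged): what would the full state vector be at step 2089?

Simulating step by step:
t=0: [4, 10, 90, 40, 93, 12, 119]
t=1: [105, 103, 80, 53, 81, 104, 102]
t=2: [88, 83, 72, 58, 72, 84, 86]
t=3: [75, 71, 65, 58, 65, 71, 74]
t=4: [65, 63, 59, 55, 59, 63, 65]
t=5: [58, 57, 54, 51, 54, 57, 58]
t=6: [52, 51, 48, 46, 48, 51, 52]
t=7: [45, 43, 41, 39, 41, 43, 45]
t=8: [36, 34, 32, 31, 32, 34, 36]
t=9: [25, 23, 21, 20, 21, 23, 25]
t=10: [11, 9, 7, 6, 7, 9, 11]
t=11: [115, 113, 111, 110, 111, 113, 115]
t=12: [97, 96, 95, 94, 95, 96, 97]
t=13: [83, 83, 82, 82, 82, 83, 83]
t=14: [72, 72, 72, 72, 72, 72, 72]
t=15: [65, 65, 65, 65, 65, 65, 65]
t=16: [59, 59, 59, 59, 59, 59, 59]
t=17: [54, 54, 54, 54, 54, 54, 54]
t=18: [48, 48, 48, 48, 48, 48, 48]
t=19: [41, 41, 41, 41, 41, 41, 41]
t=20: [32, 32, 32, 32, 32, 32, 32]
t=21: [21, 21, 21, 21, 21, 21, 21]
t=22: [7, 7, 7, 7, 7, 7, 7]
t=23: [111, 111, 111, 111, 111, 111, 111]
t=24: [95, 95, 95, 95, 95, 95, 95]
t=25: [82, 82, 82, 82, 82, 82, 82]
t=26: [72, 72, 72, 72, 72, 72, 72]

Answer: [82, 82, 82, 82, 82, 82, 82]
Key observation: The state at step 14, [72, 72, 72, 72, 72, 72, 72], reappears at step 26: the system is in a cycle of period 12 from step 14 on.  Therefore the state at step 2089 equals the state at step 14 + ((2089 - 14) mod 12) = 25, which is [82, 82, 82, 82, 82, 82, 82].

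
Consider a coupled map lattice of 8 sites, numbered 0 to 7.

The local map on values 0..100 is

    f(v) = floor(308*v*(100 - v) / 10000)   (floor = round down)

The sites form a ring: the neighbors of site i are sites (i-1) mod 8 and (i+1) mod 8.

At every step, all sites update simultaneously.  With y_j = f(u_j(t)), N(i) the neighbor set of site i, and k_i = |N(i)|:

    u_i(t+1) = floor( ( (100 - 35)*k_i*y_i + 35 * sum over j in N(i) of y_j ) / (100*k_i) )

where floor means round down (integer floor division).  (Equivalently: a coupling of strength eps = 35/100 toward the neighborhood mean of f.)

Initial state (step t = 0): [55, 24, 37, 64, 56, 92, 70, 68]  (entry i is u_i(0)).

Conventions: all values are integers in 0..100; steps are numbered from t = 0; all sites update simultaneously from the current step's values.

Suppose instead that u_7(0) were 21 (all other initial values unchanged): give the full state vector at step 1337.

Answer: [63, 63, 64, 64, 63, 63, 63, 63]
Key observation: The state at step 10, [71, 70, 70, 70, 70, 71, 71, 71], reappears at step 12: the system is in a cycle of period 2 from step 10 on.  Therefore the state at step 1337 equals the state at step 10 + ((1337 - 10) mod 2) = 11, which is [63, 63, 64, 64, 63, 63, 63, 63].

Derivation:
t=0: [55, 24, 37, 64, 56, 92, 70, 21]
t=1: [68, 62, 68, 71, 64, 38, 54, 57]
t=2: [69, 70, 67, 64, 69, 72, 75, 73]
t=3: [63, 64, 67, 68, 65, 61, 58, 60]
t=4: [71, 69, 68, 67, 70, 72, 74, 73]
t=5: [62, 65, 66, 67, 64, 61, 59, 60]
t=6: [71, 70, 69, 68, 70, 72, 73, 73]
t=7: [62, 64, 65, 66, 64, 62, 60, 60]
t=8: [71, 70, 69, 69, 70, 71, 72, 72]
t=9: [63, 64, 64, 64, 64, 63, 62, 62]
t=10: [71, 70, 70, 70, 70, 71, 71, 71]
t=11: [63, 63, 64, 64, 63, 63, 63, 63]
t=12: [71, 70, 70, 70, 70, 71, 71, 71]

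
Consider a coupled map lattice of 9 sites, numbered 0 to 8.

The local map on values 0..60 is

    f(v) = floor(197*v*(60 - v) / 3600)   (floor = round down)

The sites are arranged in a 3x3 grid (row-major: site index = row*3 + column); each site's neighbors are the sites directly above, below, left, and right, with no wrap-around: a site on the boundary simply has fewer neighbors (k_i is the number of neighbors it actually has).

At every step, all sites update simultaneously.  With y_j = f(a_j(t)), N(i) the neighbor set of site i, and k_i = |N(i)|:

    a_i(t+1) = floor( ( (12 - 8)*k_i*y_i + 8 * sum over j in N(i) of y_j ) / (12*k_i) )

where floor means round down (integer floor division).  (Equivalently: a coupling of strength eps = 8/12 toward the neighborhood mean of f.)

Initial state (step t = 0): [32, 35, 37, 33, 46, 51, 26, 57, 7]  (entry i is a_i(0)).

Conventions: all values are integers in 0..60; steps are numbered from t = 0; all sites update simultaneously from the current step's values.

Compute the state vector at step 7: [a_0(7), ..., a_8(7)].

Simulating step by step:
t=0: [32, 35, 37, 33, 46, 51, 26, 57, 7]
t=1: [48, 44, 39, 45, 33, 30, 35, 25, 18]
t=2: [35, 40, 43, 40, 44, 45, 43, 45, 45]
t=3: [44, 42, 39, 42, 39, 37, 39, 37, 36]
t=4: [40, 41, 43, 41, 43, 45, 43, 45, 46]
t=5: [42, 41, 39, 41, 39, 37, 39, 37, 35]
t=6: [41, 42, 44, 42, 44, 45, 44, 45, 46]
t=7: [41, 39, 38, 39, 38, 36, 38, 36, 35]

Answer: [41, 39, 38, 39, 38, 36, 38, 36, 35]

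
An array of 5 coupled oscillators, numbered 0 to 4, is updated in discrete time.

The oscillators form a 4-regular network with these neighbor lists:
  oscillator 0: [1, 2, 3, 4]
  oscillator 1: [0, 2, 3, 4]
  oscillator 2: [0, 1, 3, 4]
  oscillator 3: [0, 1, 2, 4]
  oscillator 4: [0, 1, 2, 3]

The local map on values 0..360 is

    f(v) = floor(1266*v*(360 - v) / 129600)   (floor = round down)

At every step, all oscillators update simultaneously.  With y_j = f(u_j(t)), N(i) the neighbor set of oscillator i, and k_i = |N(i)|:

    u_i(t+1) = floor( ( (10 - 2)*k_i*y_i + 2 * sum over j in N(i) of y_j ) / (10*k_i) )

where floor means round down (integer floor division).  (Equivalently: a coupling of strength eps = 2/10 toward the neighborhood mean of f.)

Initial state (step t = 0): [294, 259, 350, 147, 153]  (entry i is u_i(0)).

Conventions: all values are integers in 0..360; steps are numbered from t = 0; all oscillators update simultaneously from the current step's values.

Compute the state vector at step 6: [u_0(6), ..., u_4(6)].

Answer: [281, 246, 185, 183, 179]

Derivation:
t=0: [294, 259, 350, 147, 153]
t=1: [196, 245, 80, 283, 286]
t=2: [295, 267, 224, 220, 215]
t=3: [206, 248, 289, 291, 294]
t=4: [290, 261, 208, 205, 200]
t=5: [217, 258, 300, 301, 303]
t=6: [281, 246, 185, 183, 179]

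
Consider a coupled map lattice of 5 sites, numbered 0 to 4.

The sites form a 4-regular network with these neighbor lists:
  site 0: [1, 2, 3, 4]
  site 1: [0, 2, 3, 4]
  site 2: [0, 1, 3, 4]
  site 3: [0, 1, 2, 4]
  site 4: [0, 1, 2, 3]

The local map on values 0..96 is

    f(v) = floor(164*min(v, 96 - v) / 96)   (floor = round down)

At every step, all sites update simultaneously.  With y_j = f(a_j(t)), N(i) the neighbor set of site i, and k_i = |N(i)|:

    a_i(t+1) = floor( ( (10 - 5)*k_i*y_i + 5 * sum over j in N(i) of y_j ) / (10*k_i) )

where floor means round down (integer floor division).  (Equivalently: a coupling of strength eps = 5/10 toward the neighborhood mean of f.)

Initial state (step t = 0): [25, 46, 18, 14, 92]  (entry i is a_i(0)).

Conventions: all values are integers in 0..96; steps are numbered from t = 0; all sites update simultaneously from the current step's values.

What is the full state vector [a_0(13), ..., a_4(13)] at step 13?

Simulating step by step:
t=0: [25, 46, 18, 14, 92]
t=1: [38, 51, 33, 31, 24]
t=2: [60, 64, 57, 55, 51]
t=3: [63, 61, 65, 67, 69]
t=4: [53, 54, 52, 51, 50]
t=5: [74, 73, 74, 75, 75]
t=6: [36, 37, 36, 36, 36]
t=7: [61, 62, 61, 61, 61]
t=8: [58, 58, 58, 58, 58]
t=9: [64, 64, 64, 64, 64]
t=10: [54, 54, 54, 54, 54]
t=11: [71, 71, 71, 71, 71]
t=12: [42, 42, 42, 42, 42]
t=13: [71, 71, 71, 71, 71]

Answer: [71, 71, 71, 71, 71]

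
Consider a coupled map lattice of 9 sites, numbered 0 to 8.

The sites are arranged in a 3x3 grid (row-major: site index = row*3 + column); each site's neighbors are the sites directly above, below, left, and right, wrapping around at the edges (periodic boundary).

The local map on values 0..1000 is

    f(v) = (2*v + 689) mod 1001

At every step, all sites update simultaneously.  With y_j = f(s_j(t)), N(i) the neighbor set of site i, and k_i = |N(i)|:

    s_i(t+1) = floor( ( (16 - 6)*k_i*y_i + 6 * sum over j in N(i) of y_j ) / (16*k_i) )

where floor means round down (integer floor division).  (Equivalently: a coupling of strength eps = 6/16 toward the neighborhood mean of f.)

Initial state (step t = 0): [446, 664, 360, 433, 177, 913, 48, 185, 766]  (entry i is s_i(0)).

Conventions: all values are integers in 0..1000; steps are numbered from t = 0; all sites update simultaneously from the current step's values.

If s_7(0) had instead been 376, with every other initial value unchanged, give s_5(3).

Simulating step by step:
t=0: [446, 664, 360, 433, 177, 913, 48, 376, 766]
t=1: [527, 147, 379, 526, 168, 435, 658, 374, 338]
t=2: [667, 768, 526, 586, 269, 496, 215, 401, 362]
t=3: [195, 277, 587, 635, 352, 634, 240, 398, 447]

Answer: s_5(3) = 634
Key observation: This trace re-runs the system from the modified initial state.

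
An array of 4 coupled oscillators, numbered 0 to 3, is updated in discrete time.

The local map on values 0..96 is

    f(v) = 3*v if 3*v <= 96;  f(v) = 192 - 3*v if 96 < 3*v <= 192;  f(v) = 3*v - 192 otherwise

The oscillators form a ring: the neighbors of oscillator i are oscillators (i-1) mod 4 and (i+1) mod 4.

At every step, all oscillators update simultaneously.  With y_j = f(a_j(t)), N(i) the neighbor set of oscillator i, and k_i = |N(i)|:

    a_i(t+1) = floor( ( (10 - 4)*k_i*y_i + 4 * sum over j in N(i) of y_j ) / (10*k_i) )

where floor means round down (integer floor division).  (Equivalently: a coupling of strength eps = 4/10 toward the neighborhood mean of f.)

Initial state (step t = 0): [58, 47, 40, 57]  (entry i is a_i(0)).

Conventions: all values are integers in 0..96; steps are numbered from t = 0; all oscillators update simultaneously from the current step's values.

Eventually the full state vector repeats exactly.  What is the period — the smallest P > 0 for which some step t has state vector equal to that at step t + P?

Answer: 8
Key observation: The state at step 63, [18, 18, 18, 18], reappears at step 71 — and no state repeats earlier — so the cycle the system enters has period 8.

Derivation:
t=0: [58, 47, 40, 57]
t=1: [25, 48, 57, 30]
t=2: [72, 48, 40, 73]
t=3: [29, 48, 58, 35]
t=4: [79, 49, 37, 73]
t=5: [41, 52, 63, 41]
t=6: [62, 36, 22, 55]
t=7: [25, 64, 61, 30]
t=8: [63, 16, 23, 70]
t=9: [15, 43, 54, 25]
t=10: [54, 52, 45, 60]
t=11: [27, 39, 43, 24]
t=12: [78, 73, 67, 72]
t=13: [35, 26, 15, 24]
t=14: [82, 73, 57, 69]
t=15: [40, 31, 21, 24]
t=16: [76, 82, 70, 70]
t=17: [36, 43, 25, 21]
t=18: [75, 69, 70, 69]
t=19: [25, 19, 16, 19]
t=20: [67, 58, 51, 58]
t=21: [12, 20, 30, 20]
t=22: [45, 61, 78, 61]
t=23: [37, 25, 28, 25]
t=24: [78, 78, 80, 78]
t=25: [42, 43, 45, 43]
t=26: [64, 62, 59, 62]
t=27: [2, 6, 11, 6]
t=28: [10, 18, 27, 18]
t=29: [39, 54, 70, 54]
t=30: [57, 36, 22, 36]
t=31: [46, 67, 73, 67]
t=32: [36, 21, 19, 21]
t=33: [75, 66, 59, 66]
t=34: [22, 13, 11, 13]
t=35: [55, 43, 35, 43]
t=36: [41, 60, 77, 60]
t=37: [46, 28, 28, 28]
t=38: [66, 78, 84, 78]
t=39: [20, 38, 52, 38]
t=40: [67, 66, 52, 66]
t=41: [7, 12, 24, 12]
t=42: [27, 40, 57, 40]
t=43: [77, 63, 41, 63]
t=44: [24, 23, 42, 23]
t=45: [70, 69, 67, 69]
t=46: [16, 14, 11, 14]
t=47: [45, 41, 36, 41]
t=48: [61, 69, 78, 69]
t=49: [11, 19, 31, 19]
t=50: [42, 59, 78, 59]
t=51: [45, 30, 31, 30]
t=52: [70, 84, 91, 84]
t=53: [34, 55, 72, 55]
t=54: [64, 39, 25, 39]
t=55: [30, 60, 75, 60]
t=56: [58, 31, 24, 31]
t=57: [48, 73, 80, 73]
t=58: [39, 35, 39, 35]
t=59: [79, 82, 79, 82]
t=60: [48, 50, 48, 50]
t=61: [45, 44, 45, 44]
t=62: [58, 58, 58, 58]
t=63: [18, 18, 18, 18]
t=64: [54, 54, 54, 54]
t=65: [30, 30, 30, 30]
t=66: [90, 90, 90, 90]
t=67: [78, 78, 78, 78]
t=68: [42, 42, 42, 42]
t=69: [66, 66, 66, 66]
t=70: [6, 6, 6, 6]
t=71: [18, 18, 18, 18]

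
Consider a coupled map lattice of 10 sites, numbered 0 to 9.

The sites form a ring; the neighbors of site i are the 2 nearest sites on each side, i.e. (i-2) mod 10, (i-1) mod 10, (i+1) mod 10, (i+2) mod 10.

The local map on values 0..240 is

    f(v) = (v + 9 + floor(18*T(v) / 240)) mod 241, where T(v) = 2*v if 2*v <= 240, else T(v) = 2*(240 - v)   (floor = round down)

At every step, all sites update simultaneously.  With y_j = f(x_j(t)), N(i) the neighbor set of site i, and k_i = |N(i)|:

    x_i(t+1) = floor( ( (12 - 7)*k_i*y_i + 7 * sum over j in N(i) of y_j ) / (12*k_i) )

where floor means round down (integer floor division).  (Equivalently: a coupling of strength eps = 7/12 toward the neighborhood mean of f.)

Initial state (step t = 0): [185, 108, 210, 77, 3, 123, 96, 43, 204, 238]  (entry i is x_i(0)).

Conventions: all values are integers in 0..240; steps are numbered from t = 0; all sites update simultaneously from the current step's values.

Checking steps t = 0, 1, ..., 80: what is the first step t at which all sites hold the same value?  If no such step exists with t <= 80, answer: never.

Simulating step by step:
t=0: [185, 108, 210, 77, 3, 123, 96, 43, 204, 238]  (not all equal)
t=1: [168, 132, 157, 115, 90, 103, 113, 95, 146, 91]  (not all equal)
t=2: [167, 155, 161, 142, 131, 127, 134, 128, 151, 139]  (not all equal)
t=3: [178, 174, 175, 165, 160, 155, 158, 157, 168, 168]  (not all equal)
t=4: [192, 190, 190, 185, 182, 178, 179, 180, 185, 187]  (not all equal)
t=5: [205, 205, 204, 201, 199, 197, 198, 198, 201, 203]  (not all equal)
t=6: [217, 217, 217, 215, 214, 213, 213, 213, 215, 216]  (not all equal)
t=7: [228, 228, 228, 227, 226, 226, 226, 226, 227, 227]  (not all equal)
t=8: [237, 237, 237, 237, 237, 237, 237, 237, 237, 237]  (all equal)

Answer: 8
Key observation: Synchronization is absorbing here: once all sites are equal they stay equal, and step 8 is the first all-equal step.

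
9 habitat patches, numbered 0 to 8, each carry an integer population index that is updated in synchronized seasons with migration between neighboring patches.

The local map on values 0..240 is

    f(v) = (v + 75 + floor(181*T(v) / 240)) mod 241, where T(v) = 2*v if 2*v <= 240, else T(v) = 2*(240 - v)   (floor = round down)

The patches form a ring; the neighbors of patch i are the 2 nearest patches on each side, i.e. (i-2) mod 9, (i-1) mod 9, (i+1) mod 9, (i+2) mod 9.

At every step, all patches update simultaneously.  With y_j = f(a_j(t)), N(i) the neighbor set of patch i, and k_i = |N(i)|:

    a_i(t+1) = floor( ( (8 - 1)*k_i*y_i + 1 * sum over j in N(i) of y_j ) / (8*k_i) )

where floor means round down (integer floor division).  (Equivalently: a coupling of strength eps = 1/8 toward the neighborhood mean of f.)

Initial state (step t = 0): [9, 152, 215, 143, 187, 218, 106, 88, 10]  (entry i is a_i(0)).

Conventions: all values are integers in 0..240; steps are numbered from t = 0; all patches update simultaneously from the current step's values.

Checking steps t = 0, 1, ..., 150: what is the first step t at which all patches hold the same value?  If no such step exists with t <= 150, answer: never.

Answer: never
Key observation: The state at step 25 reappears at step 27 — the system is in a cycle of period 2 from step 25 on.  No step 0..27 is synchronized, and the cycle repeats forever, so no step up to 150 (or ever) has all patches equal.

Derivation:
t=0: [9, 152, 215, 143, 187, 218, 106, 88, 10]  (not all equal)
t=1: [96, 115, 88, 119, 99, 86, 97, 59, 99]  (not all equal)
t=2: [79, 117, 60, 125, 81, 58, 80, 203, 87]  (not all equal)
t=3: [43, 124, 207, 134, 51, 201, 42, 91, 54]  (not all equal)
t=4: [174, 134, 98, 127, 192, 99, 175, 75, 201]  (not all equal)
t=5: [103, 123, 83, 126, 98, 82, 102, 31, 92]  (not all equal)
t=6: [92, 126, 50, 123, 78, 48, 88, 141, 70]  (not all equal)
t=7: [70, 127, 186, 133, 43, 181, 58, 118, 19]  (not all equal)
t=8: [22, 125, 102, 128, 176, 110, 209, 127, 122]  (not all equal)
t=9: [128, 130, 93, 127, 105, 109, 92, 129, 131]  (not all equal)
t=10: [127, 127, 73, 127, 96, 106, 70, 127, 127]  (not all equal)
t=11: [127, 127, 29, 124, 72, 97, 21, 126, 127]  (not all equal)
t=12: [131, 131, 141, 127, 27, 80, 122, 129, 130]  (not all equal)
t=13: [128, 128, 125, 128, 137, 46, 129, 127, 129]  (not all equal)
t=14: [130, 130, 131, 131, 128, 182, 131, 132, 130]  (not all equal)
t=15: [128, 129, 129, 128, 129, 106, 128, 127, 128]  (not all equal)
t=16: [130, 130, 130, 129, 129, 102, 129, 129, 130]  (not all equal)
t=17: [129, 129, 129, 128, 128, 94, 128, 128, 129]  (not all equal)
t=18: [130, 130, 130, 128, 128, 76, 128, 128, 130]  (not all equal)
t=19: [129, 129, 129, 126, 126, 37, 126, 126, 129]  (not all equal)
t=20: [130, 130, 130, 132, 132, 162, 132, 132, 130]  (not all equal)
t=21: [128, 128, 128, 127, 127, 114, 127, 127, 128]  (not all equal)
t=22: [130, 130, 130, 130, 130, 120, 130, 130, 130]  (not all equal)
t=23: [129, 129, 129, 129, 129, 134, 129, 129, 129]  (not all equal)
t=24: [130, 130, 130, 129, 129, 127, 129, 129, 130]  (not all equal)
t=25: [129, 129, 129, 129, 130, 130, 130, 129, 129]  (not all equal)
t=26: [130, 130, 129, 129, 129, 129, 129, 129, 129]  (not all equal)
t=27: [129, 129, 129, 129, 130, 130, 130, 129, 129]  (not all equal)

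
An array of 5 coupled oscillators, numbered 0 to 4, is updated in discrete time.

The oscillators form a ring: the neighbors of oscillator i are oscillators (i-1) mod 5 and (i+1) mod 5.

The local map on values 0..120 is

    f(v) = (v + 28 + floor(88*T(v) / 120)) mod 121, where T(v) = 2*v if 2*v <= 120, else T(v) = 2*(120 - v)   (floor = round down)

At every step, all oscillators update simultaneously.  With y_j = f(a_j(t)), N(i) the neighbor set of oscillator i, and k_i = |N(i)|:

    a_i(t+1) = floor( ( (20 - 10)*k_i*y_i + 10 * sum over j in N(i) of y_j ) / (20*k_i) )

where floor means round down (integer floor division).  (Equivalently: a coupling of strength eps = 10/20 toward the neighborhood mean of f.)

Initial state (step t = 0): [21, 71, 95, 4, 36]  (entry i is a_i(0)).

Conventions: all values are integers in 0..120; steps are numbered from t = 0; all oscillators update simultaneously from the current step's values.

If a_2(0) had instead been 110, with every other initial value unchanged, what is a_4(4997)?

Answer: a_4(4997) = 83
Key observation: The state at step 22, [27, 35, 41, 41, 36], reappears at step 25: the system is in a cycle of period 3 from step 22 on.  Therefore the state at step 4997 equals the state at step 22 + ((4997 - 22) mod 3) = 23, which is [104, 82, 34, 35, 83].

Derivation:
t=0: [21, 71, 110, 4, 36]
t=1: [80, 52, 37, 55, 87]
t=2: [41, 58, 78, 61, 42]
t=3: [19, 38, 49, 41, 20]
t=4: [56, 25, 15, 30, 59]
t=5: [57, 72, 80, 80, 62]
t=6: [49, 47, 46, 47, 50]
t=7: [26, 22, 21, 23, 27]
t=8: [90, 83, 81, 85, 91]
t=9: [41, 43, 44, 42, 41]
t=10: [9, 12, 13, 10, 8]
t=11: [51, 56, 57, 52, 49]
t=12: [34, 42, 43, 36, 30]
t=13: [83, 36, 38, 86, 107]
t=14: [59, 69, 39, 29, 38]
t=15: [38, 38, 38, 50, 37]
t=16: [29, 0, 7, 44, 67]
t=17: [69, 50, 33, 31, 54]
t=18: [42, 54, 88, 89, 58]
t=19: [27, 32, 40, 43, 37]
t=20: [103, 77, 32, 37, 86]
t=21: [39, 58, 94, 96, 59]
t=22: [27, 35, 41, 41, 36]
t=23: [104, 82, 34, 35, 83]
t=24: [39, 58, 95, 95, 59]
t=25: [27, 35, 41, 41, 36]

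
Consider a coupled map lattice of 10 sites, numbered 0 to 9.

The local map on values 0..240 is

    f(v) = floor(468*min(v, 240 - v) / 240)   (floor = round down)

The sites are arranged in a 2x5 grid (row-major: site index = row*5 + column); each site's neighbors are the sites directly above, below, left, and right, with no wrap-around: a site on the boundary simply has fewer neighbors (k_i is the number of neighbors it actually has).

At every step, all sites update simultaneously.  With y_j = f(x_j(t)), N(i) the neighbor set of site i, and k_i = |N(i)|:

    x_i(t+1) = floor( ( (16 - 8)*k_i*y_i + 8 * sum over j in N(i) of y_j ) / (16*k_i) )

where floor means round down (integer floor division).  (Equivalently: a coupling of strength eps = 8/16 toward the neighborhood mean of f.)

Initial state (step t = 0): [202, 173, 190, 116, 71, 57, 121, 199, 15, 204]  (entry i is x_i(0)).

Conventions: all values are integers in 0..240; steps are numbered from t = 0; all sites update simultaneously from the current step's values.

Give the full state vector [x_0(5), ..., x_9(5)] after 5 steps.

Simulating step by step:
t=0: [202, 173, 190, 116, 71, 57, 121, 199, 15, 204]
t=1: [97, 132, 121, 157, 143, 132, 169, 99, 77, 76]
t=2: [199, 198, 210, 175, 171, 186, 171, 183, 158, 158]
t=3: [86, 85, 82, 121, 138, 105, 116, 114, 145, 152]
t=4: [175, 174, 182, 206, 199, 200, 211, 206, 196, 181]
t=5: [114, 113, 99, 79, 84, 84, 73, 75, 83, 98]

Answer: [114, 113, 99, 79, 84, 84, 73, 75, 83, 98]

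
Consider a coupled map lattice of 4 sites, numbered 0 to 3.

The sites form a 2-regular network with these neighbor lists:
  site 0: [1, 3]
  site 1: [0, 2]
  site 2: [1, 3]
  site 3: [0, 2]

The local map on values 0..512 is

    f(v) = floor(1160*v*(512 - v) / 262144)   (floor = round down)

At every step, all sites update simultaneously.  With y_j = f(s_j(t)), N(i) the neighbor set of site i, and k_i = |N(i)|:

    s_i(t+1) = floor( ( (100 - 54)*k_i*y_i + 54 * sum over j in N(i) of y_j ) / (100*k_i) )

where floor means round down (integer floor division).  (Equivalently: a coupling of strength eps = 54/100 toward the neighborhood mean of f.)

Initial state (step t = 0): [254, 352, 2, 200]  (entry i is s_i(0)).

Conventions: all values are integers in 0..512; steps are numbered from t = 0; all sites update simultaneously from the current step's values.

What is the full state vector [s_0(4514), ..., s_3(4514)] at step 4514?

Simulating step by step:
t=0: [254, 352, 2, 200]
t=1: [274, 193, 143, 206]
t=2: [280, 265, 255, 268]
t=3: [288, 288, 289, 288]
t=4: [285, 285, 285, 285]
t=5: [286, 286, 286, 286]
t=6: [286, 286, 286, 286]

Answer: [286, 286, 286, 286]
Key observation: The state at step 5, [286, 286, 286, 286], reappears at step 6: the system is in a cycle of period 1 from step 5 on.  Therefore the state at step 4514 equals the state at step 5 + ((4514 - 5) mod 1) = 5, which is [286, 286, 286, 286].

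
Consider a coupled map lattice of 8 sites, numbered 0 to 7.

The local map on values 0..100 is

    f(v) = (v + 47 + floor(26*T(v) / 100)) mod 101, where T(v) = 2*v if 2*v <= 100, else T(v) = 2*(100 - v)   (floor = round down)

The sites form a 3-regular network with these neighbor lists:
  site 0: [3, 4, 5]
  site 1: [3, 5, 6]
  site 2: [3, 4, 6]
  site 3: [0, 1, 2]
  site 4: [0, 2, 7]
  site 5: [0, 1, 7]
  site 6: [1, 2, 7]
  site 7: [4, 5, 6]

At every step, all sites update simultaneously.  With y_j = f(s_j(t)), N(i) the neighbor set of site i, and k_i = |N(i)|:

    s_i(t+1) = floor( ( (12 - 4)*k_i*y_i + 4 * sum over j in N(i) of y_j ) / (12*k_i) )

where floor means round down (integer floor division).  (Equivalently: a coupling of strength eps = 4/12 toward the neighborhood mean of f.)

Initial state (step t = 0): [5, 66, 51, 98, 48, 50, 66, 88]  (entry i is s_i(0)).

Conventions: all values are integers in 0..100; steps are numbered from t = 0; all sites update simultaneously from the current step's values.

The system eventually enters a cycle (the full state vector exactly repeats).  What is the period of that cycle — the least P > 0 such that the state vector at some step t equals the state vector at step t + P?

Answer: 22
Key observation: The state at step 20, [43, 43, 43, 43, 43, 43, 43, 43], reappears at step 42 — and no state repeats earlier — so the cycle the system enters has period 22.

Derivation:
t=0: [5, 66, 51, 98, 48, 50, 66, 88]
t=1: [45, 30, 24, 41, 24, 28, 29, 34]
t=2: [29, 82, 75, 26, 77, 82, 91, 94]
t=3: [78, 42, 40, 75, 41, 43, 40, 41]
t=4: [29, 11, 9, 28, 10, 13, 6, 8]
t=5: [84, 65, 63, 83, 64, 67, 57, 59]
t=6: [35, 29, 28, 35, 28, 30, 25, 26]
t=7: [97, 91, 89, 97, 89, 92, 86, 86]
t=8: [43, 41, 40, 43, 40, 41, 39, 39]
t=9: [10, 8, 6, 10, 6, 8, 5, 5]
t=10: [61, 58, 56, 61, 56, 58, 54, 54]
t=11: [26, 25, 24, 26, 24, 25, 23, 23]
t=12: [85, 84, 83, 85, 83, 84, 81, 81]
t=13: [37, 37, 37, 37, 37, 37, 36, 36]
t=14: [2, 1, 1, 2, 1, 1, 0, 0]
t=15: [49, 48, 48, 49, 48, 48, 47, 47]
t=16: [19, 18, 18, 19, 18, 18, 17, 17]
t=17: [74, 73, 73, 74, 73, 73, 72, 72]
t=18: [33, 32, 32, 33, 32, 32, 32, 32]
t=19: [96, 95, 95, 96, 95, 95, 95, 95]
t=20: [43, 43, 43, 43, 43, 43, 43, 43]
t=21: [11, 11, 11, 11, 11, 11, 11, 11]
t=22: [63, 63, 63, 63, 63, 63, 63, 63]
t=23: [28, 28, 28, 28, 28, 28, 28, 28]
t=24: [89, 89, 89, 89, 89, 89, 89, 89]
t=25: [40, 40, 40, 40, 40, 40, 40, 40]
t=26: [6, 6, 6, 6, 6, 6, 6, 6]
t=27: [56, 56, 56, 56, 56, 56, 56, 56]
t=28: [24, 24, 24, 24, 24, 24, 24, 24]
t=29: [83, 83, 83, 83, 83, 83, 83, 83]
t=30: [37, 37, 37, 37, 37, 37, 37, 37]
t=31: [2, 2, 2, 2, 2, 2, 2, 2]
t=32: [50, 50, 50, 50, 50, 50, 50, 50]
t=33: [22, 22, 22, 22, 22, 22, 22, 22]
t=34: [80, 80, 80, 80, 80, 80, 80, 80]
t=35: [36, 36, 36, 36, 36, 36, 36, 36]
t=36: [0, 0, 0, 0, 0, 0, 0, 0]
t=37: [47, 47, 47, 47, 47, 47, 47, 47]
t=38: [17, 17, 17, 17, 17, 17, 17, 17]
t=39: [72, 72, 72, 72, 72, 72, 72, 72]
t=40: [32, 32, 32, 32, 32, 32, 32, 32]
t=41: [95, 95, 95, 95, 95, 95, 95, 95]
t=42: [43, 43, 43, 43, 43, 43, 43, 43]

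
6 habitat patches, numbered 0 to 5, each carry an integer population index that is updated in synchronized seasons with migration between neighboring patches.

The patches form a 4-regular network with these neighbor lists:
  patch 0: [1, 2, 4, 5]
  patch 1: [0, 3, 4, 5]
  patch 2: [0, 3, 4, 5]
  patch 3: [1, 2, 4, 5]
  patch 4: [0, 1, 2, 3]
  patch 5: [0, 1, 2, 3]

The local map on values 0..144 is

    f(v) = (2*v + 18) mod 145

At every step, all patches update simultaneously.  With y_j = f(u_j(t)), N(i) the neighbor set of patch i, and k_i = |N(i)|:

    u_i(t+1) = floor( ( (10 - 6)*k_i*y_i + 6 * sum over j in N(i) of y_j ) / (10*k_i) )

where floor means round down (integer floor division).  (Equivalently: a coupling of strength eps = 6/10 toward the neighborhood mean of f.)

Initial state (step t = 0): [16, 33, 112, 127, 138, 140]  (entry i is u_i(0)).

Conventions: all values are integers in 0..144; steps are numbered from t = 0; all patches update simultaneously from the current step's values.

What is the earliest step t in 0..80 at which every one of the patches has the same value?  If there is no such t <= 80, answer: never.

Answer: 32
Key observation: Synchronization is absorbing here: once all patches are equal they stay equal, and step 32 is the first all-equal step.

Derivation:
t=0: [16, 33, 112, 127, 138, 140]  (not all equal)
t=1: [48, 61, 67, 79, 55, 56]  (not all equal)
t=2: [106, 116, 63, 73, 95, 95]  (not all equal)
t=3: [90, 76, 92, 63, 78, 78]  (not all equal)
t=4: [42, 48, 61, 78, 53, 53]  (not all equal)
t=5: [116, 102, 112, 86, 107, 107]  (not all equal)
t=6: [94, 79, 87, 70, 83, 83]  (not all equal)
t=7: [47, 35, 41, 28, 38, 38]  (not all equal)
t=8: [101, 91, 96, 86, 93, 93]  (not all equal)
t=9: [65, 57, 61, 53, 59, 59]  (not all equal)
t=10: [82, 112, 115, 131, 114, 114]  (not all equal)
t=11: [75, 94, 97, 114, 96, 96]  (not all equal)
t=12: [47, 62, 64, 79, 63, 63]  (not all equal)
t=13: [109, 121, 65, 77, 100, 100]  (not all equal)
t=14: [76, 85, 40, 50, 64, 64]  (not all equal)
t=15: [31, 38, 60, 68, 43, 43]  (not all equal)
t=16: [98, 82, 99, 69, 89, 89]  (not all equal)
t=17: [59, 42, 55, 35, 48, 48]  (not all equal)
t=18: [123, 108, 119, 103, 113, 113]  (not all equal)
t=19: [107, 95, 103, 91, 99, 99]  (not all equal)
t=20: [77, 67, 74, 64, 71, 71]  (not all equal)
t=21: [19, 11, 17, 9, 14, 14]  (not all equal)
t=22: [50, 43, 48, 42, 46, 46]  (not all equal)
t=23: [112, 107, 111, 106, 109, 109]  (not all equal)
t=24: [93, 89, 92, 88, 91, 91]  (not all equal)
t=25: [56, 53, 55, 52, 54, 54]  (not all equal)
t=26: [127, 125, 126, 124, 126, 126]  (not all equal)
t=27: [125, 123, 124, 123, 124, 124]  (not all equal)
t=28: [121, 120, 121, 119, 120, 120]  (not all equal)
t=29: [114, 113, 113, 112, 113, 113]  (not all equal)
t=30: [99, 99, 99, 98, 99, 99]  (not all equal)
t=31: [71, 70, 70, 70, 70, 70]  (not all equal)
t=32: [13, 13, 13, 13, 13, 13]  (all equal)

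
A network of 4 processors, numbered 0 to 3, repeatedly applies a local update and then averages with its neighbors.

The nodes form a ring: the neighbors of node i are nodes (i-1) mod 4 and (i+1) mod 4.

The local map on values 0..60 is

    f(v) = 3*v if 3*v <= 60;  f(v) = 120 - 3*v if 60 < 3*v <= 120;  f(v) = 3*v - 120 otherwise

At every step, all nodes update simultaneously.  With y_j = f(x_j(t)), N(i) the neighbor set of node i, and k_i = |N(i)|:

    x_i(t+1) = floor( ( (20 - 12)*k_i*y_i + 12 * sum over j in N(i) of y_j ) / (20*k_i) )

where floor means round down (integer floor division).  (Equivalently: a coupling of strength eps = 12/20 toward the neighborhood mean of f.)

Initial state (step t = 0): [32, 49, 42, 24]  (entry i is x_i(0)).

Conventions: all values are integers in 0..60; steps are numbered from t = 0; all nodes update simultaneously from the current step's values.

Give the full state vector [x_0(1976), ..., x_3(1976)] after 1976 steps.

Answer: [9, 9, 9, 9]
Key observation: The state at step 10, [39, 39, 39, 39], reappears at step 14: the system is in a cycle of period 4 from step 10 on.  Therefore the state at step 1976 equals the state at step 10 + ((1976 - 10) mod 4) = 12, which is [9, 9, 9, 9].

Derivation:
t=0: [32, 49, 42, 24]
t=1: [32, 19, 24, 28]
t=2: [37, 44, 47, 36]
t=3: [10, 13, 15, 13]
t=4: [35, 38, 41, 38]
t=5: [9, 7, 4, 7]
t=6: [23, 20, 17, 20]
t=7: [56, 54, 56, 54]
t=8: [44, 45, 44, 45]
t=9: [13, 13, 13, 13]
t=10: [39, 39, 39, 39]
t=11: [3, 3, 3, 3]
t=12: [9, 9, 9, 9]
t=13: [27, 27, 27, 27]
t=14: [39, 39, 39, 39]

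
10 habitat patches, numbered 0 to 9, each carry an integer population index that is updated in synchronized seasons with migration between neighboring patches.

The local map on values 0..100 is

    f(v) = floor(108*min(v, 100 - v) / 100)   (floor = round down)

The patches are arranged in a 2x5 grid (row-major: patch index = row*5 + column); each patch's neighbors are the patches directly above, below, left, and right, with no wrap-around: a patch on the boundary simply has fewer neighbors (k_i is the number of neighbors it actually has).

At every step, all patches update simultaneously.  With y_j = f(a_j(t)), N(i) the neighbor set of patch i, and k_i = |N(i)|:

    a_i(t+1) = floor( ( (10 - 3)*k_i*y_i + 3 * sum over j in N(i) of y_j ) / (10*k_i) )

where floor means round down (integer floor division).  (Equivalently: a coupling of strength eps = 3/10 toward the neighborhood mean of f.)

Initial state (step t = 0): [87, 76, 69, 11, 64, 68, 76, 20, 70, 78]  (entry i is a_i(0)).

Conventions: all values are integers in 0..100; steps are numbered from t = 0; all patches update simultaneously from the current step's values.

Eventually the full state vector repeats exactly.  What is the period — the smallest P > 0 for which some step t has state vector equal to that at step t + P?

Simulating step by step:
t=0: [87, 76, 69, 11, 64, 68, 76, 20, 70, 78]
t=1: [18, 24, 28, 18, 31, 29, 25, 23, 27, 26]
t=2: [21, 25, 27, 22, 30, 28, 26, 25, 27, 28]
t=3: [23, 26, 28, 25, 30, 28, 28, 27, 28, 30]
t=4: [25, 28, 29, 28, 31, 29, 29, 29, 29, 31]
t=5: [28, 29, 30, 30, 32, 30, 30, 31, 31, 32]
t=6: [30, 31, 32, 32, 33, 31, 32, 32, 33, 33]
t=7: [32, 33, 33, 34, 34, 33, 33, 34, 34, 35]
t=8: [34, 34, 35, 35, 36, 34, 35, 35, 36, 36]
t=9: [36, 36, 36, 37, 37, 36, 36, 37, 37, 38]
t=10: [38, 38, 38, 38, 39, 38, 38, 38, 39, 40]
t=11: [41, 41, 41, 41, 42, 41, 41, 41, 41, 42]
t=12: [44, 44, 44, 44, 44, 44, 44, 44, 44, 44]
t=13: [47, 47, 47, 47, 47, 47, 47, 47, 47, 47]
t=14: [50, 50, 50, 50, 50, 50, 50, 50, 50, 50]
t=15: [54, 54, 54, 54, 54, 54, 54, 54, 54, 54]
t=16: [49, 49, 49, 49, 49, 49, 49, 49, 49, 49]
t=17: [52, 52, 52, 52, 52, 52, 52, 52, 52, 52]
t=18: [51, 51, 51, 51, 51, 51, 51, 51, 51, 51]
t=19: [52, 52, 52, 52, 52, 52, 52, 52, 52, 52]

Answer: 2
Key observation: The state at step 17, [52, 52, 52, 52, 52, 52, 52, 52, 52, 52], reappears at step 19 — and no state repeats earlier — so the cycle the system enters has period 2.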